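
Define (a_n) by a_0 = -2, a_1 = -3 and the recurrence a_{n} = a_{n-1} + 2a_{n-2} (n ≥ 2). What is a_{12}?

-6827

The ordinary generating function has denominator 1 - y - 2y^2.
Iterating the recurrence: a_0,…,a_{12} = -2, -3, -7, -13, -27, -53, -107, -213, -427, -853, -1707, -3413, -6827.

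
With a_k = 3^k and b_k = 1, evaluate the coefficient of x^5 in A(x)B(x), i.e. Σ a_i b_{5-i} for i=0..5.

364

The convolution is the x^5 coefficient of A(x)B(x).
Σ = 1·1 + 3·1 + 9·1 + 27·1 + 81·1 + 243·1 = 364.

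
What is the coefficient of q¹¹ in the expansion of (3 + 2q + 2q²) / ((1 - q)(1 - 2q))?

18425

The denominator gives the recurrence a_n = 3a_(n−1) − 2a_(n−2) for n ≥ 3; the numerator fixes a_0 = 3, a_1 = 11, a_2 = 29.
Iterating: 3, 11, 29, 65, 137, 281, 569, 1145, 2297, 4601, 9209, 18425, so a_11 = 18425.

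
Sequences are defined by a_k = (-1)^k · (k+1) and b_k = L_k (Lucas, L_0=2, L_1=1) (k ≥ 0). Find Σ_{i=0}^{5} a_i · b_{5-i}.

-10

Write out a_i and b_{5-i} for i = 0,…,5 and sum the products.
Σ = 1·11 − 2·7 + 3·4 − 4·3 + 5·1 − 6·2 = -10.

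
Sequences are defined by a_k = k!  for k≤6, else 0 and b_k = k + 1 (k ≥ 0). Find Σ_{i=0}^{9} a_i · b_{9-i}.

3701

The convolution is the t^9 coefficient of A(t)B(t).
Σ = 1·10 + 1·9 + 2·8 + 6·7 + 24·6 + 120·5 + 720·4 + 0·3 + 0·2 + 0·1 = 3701.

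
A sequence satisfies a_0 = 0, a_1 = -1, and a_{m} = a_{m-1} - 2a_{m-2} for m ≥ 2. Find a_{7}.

-7

The ordinary generating function has denominator 1 - x + 2x^2.
Iterating the recurrence: a_0,…,a_{7} = 0, -1, -1, 1, 3, 1, -5, -7.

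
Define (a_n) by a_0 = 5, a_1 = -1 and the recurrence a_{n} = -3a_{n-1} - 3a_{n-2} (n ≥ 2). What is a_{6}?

The ordinary generating function has denominator 1 + 3t + 3t^2.
Iterating the recurrence: a_0,…,a_{6} = 5, -1, -12, 39, -81, 126, -135.

-135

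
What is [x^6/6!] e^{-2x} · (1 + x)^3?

-32

The EGF product rule gives c_6 = Σ_{k_1+k_2=6} C(6; k_1,k_2) · ∏ g_i(k_i), where e^{-2x} gives (-2)^k; (1+x)^3 gives the falling factorial (3)_k.
g_1(k) for k = 0…6: 1, -2, 4, -8, 16, -32, 64.
g_2(k) for k = 0…6: 1, 3, 6, 6, 0, 0, 0.
c_6 = Σ_k C(6,k)·g_1(k)·g_2(6−k) = 20·(-8)·6 + 15·16·6 + 6·(-32)·3 + 1·64·1 = −960 + 1440 − 576 + 64 = -32.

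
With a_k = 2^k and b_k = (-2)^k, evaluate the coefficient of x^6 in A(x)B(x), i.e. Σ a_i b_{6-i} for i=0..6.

64

Write out a_i and b_{6-i} for i = 0,…,6 and sum the products.
Σ = 1·64 + 2·(-32) + 4·16 + 8·(-8) + 16·4 + 32·(-2) + 64·1 = 64.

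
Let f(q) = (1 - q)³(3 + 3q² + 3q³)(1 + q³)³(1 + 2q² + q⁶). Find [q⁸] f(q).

24

(1 - q)³ has coefficients 1,-3,3,-1 for degrees 0…3.
(3 + 3q² + 3q³) has coefficients 3,0,3,3,0,0,0,0,0 for degrees 0…8.
Multiplying by (1 + q³)³ gives running coefficients 3,0,3,12,0,9,18,0,9 for degrees 0…8.
Finally multiplying by (1 + 2q² + q⁶), the product of all factors after the first has coefficients 3,0,9,12,6,33,21,18,48 for degrees 0…8.
[q⁸] = 1·48 − 3·18 + 3·21 − 1·33 = 24.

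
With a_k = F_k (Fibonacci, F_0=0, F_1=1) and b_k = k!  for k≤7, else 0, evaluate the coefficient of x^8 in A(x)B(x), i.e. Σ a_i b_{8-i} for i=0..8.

6152

The convolution is the x^8 coefficient of A(x)B(x).
Σ = 0·0 + 1·5040 + 1·720 + 2·120 + 3·24 + 5·6 + 8·2 + 13·1 + 21·1 = 6152.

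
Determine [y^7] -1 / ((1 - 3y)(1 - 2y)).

-6305

Partial fractions give a closed form: a_n = (-3)·3^n + (2)·2^n.
At n = 7: a_7 = -6305.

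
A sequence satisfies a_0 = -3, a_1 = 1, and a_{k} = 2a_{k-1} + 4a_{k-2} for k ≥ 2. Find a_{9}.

-23552

The ordinary generating function has denominator 1 - 2z - 4z^2.
Iterating the recurrence: a_0,…,a_{9} = -3, 1, -10, -16, -72, -208, -704, -2240, -7296, -23552.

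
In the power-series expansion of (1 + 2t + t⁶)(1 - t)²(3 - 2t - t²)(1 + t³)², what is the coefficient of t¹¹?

10

(1 + 2t + t⁶) has coefficients 1,2,0,0,0,0,1 for degrees 0…6.
(1 - t)² has coefficients 1,-2,1,0,0,0,0,0,0,0,0,0 for degrees 0…11.
Multiplying by (3 - 2t - t²) gives running coefficients 3,-8,6,0,-1,0,0,0,0,0,0,0 for degrees 0…11.
Finally multiplying by (1 + t³)², the product of all factors after the first has coefficients 3,-8,6,6,-17,12,3,-10,6,0,-1,0 for degrees 0…11.
[t¹¹] = 1·0 + 2·(-1) + 1·12 = 10.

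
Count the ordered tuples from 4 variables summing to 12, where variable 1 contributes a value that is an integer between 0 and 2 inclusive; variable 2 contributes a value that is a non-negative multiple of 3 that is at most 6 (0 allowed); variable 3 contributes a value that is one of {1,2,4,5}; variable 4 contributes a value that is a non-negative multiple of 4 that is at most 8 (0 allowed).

The generating function for the choices is (1 + z + z²)·(1 + z³ + z⁶)·(z + z² + z⁴ + z⁵)·(1 + z⁴ + z⁸); the count is [z¹²].
(1 + z + z²) has coefficients 1,1,1 for degrees 0…2.
(1 + z³ + z⁶) has coefficients 1,0,0,1,0,0,1,0,0,0,0,0,0 for degrees 0…12.
Multiplying by (z + z² + z⁴ + z⁵) gives running coefficients 0,1,1,0,2,2,0,2,2,0,1,1,0 for degrees 0…12.
Finally multiplying by (1 + z⁴ + z⁸), the product of all factors after the first has coefficients 0,1,1,0,2,3,1,2,4,3,2,3,4 for degrees 0…12.
[z¹²] = 1·4 + 1·3 + 1·2 = 9.

9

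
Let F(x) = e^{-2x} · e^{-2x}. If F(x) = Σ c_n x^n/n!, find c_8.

65536

The EGF product rule gives c_8 = Σ_{k_1+k_2=8} C(8; k_1,k_2) · ∏ g_i(k_i), where e^{-2x} gives (-2)^k; e^{-2x} gives (-2)^k.
g_1(k) for k = 0…8: 1, -2, 4, -8, 16, -32, 64, -128, 256.
g_2(k) for k = 0…8: 1, -2, 4, -8, 16, -32, 64, -128, 256.
c_8 = Σ_k C(8,k)·g_1(k)·g_2(8−k) = 1·1·256 + 8·(-2)·(-128) + 28·4·64 + 56·(-8)·(-32) + 70·16·16 + 56·(-32)·(-8) + 28·64·4 + 8·(-128)·(-2) + 1·256·1 = 256 + 2048 + 7168 + 14336 + 17920 + 14336 + 7168 + 2048 + 256 = 65536.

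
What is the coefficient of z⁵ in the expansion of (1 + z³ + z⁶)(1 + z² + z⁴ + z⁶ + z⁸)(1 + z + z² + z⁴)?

(1 + z³ + z⁶) has coefficients 1,0,0,1,0,0 for degrees 0…5.
(1 + z² + z⁴ + z⁶ + z⁸) has coefficients 1,0,1,0,1,0 for degrees 0…5.
Finally multiplying by (1 + z + z² + z⁴), the product of all factors after the first has coefficients 1,1,2,1,3,1 for degrees 0…5.
[z⁵] = 1·1 + 1·2 = 3.

3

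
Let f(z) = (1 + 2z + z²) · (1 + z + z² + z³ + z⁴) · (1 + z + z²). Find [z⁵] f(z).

(1 + 2z + z²) has coefficients 1,2,1 for degrees 0…2.
(1 + z + z² + z³ + z⁴) has coefficients 1,1,1,1,1,0 for degrees 0…5.
Finally multiplying by (1 + z + z²), the product of all factors after the first has coefficients 1,2,3,3,3,2 for degrees 0…5.
[z⁵] = 1·2 + 2·3 + 1·3 = 11.

11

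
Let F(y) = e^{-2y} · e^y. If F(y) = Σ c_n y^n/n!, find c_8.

1

The EGF product rule gives c_8 = Σ_{k_1+k_2=8} C(8; k_1,k_2) · ∏ g_i(k_i), where e^{-2y} gives (-2)^k; e^y gives (1)^k.
g_1(k) for k = 0…8: 1, -2, 4, -8, 16, -32, 64, -128, 256.
g_2(k) for k = 0…8: 1, 1, 1, 1, 1, 1, 1, 1, 1.
c_8 = Σ_k C(8,k)·g_1(k)·g_2(8−k) = 1·1·1 + 8·(-2)·1 + 28·4·1 + 56·(-8)·1 + 70·16·1 + 56·(-32)·1 + 28·64·1 + 8·(-128)·1 + 1·256·1 = 1 − 16 + 112 − 448 + 1120 − 1792 + 1792 − 1024 + 256 = 1.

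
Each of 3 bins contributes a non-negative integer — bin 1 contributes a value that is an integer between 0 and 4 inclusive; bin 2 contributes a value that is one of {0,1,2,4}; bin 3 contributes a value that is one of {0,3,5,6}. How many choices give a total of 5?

7

The generating function for the choices is (1 + z + z^2 + z^3 + z^4)·(1 + z + z^2 + z^4)·(1 + z^3 + z^5 + z^6); the count is [z^5].
(1 + z + z^2 + z^3 + z^4) has coefficients 1,1,1,1,1 for degrees 0…4.
(1 + z + z^2 + z^4) has coefficients 1,1,1,0,1,0 for degrees 0…5.
Finally multiplying by (1 + z^3 + z^5 + z^6), the product of all factors after the first has coefficients 1,1,1,1,2,2 for degrees 0…5.
[z^5] = 1·2 + 1·2 + 1·1 + 1·1 + 1·1 = 7.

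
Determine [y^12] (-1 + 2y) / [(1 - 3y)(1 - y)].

-265721

Partial fractions give a closed form: a_n = (-1/2)·3^n + (-1/2)·1^n.
At n = 12: a_12 = -265721.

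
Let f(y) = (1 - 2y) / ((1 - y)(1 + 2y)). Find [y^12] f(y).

Partial fractions give a closed form: a_n = (-1/3)·1^n + (4/3)·(-2)^n.
At n = 12: a_12 = 5461.

5461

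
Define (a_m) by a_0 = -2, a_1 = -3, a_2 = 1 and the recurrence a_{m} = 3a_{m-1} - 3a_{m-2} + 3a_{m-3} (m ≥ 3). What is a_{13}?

The ordinary generating function has denominator 1 - 3q + 3q^2 - 3q^3.
Iterating the recurrence: a_0,…,a_{13} = -2, -3, 1, 6, 6, 3, 9, 36, 90, 189, 405, 918, 2106, 4779.

4779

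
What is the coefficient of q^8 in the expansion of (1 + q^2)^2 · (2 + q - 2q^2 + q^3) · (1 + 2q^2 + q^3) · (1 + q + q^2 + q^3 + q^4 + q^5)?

22

(1 + q^2)^2 has coefficients 1,0,2,0,1 for degrees 0…4.
(2 + q - 2q^2 + q^3) has coefficients 2,1,-2,1,0,0,0,0,0 for degrees 0…8.
Multiplying by (1 + 2q^2 + q^3) gives running coefficients 2,1,2,5,-3,0,1,0,0 for degrees 0…8.
Finally multiplying by (1 + q + q^2 + q^3 + q^4 + q^5), the product of all factors after the first has coefficients 2,3,5,10,7,7,6,5,3 for degrees 0…8.
[q^8] = 1·3 + 2·6 + 1·7 = 22.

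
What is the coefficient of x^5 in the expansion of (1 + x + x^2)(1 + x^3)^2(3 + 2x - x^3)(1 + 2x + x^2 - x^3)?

29

(1 + x + x^2) has coefficients 1,1,1 for degrees 0…2.
(1 + x^3)^2 has coefficients 1,0,0,2,0,0 for degrees 0…5.
Multiplying by (3 + 2x - x^3) gives running coefficients 3,2,0,5,4,0 for degrees 0…5.
Finally multiplying by (1 + 2x + x^2 - x^3), the product of all factors after the first has coefficients 3,8,7,4,12,13 for degrees 0…5.
[x^5] = 1·13 + 1·12 + 1·4 = 29.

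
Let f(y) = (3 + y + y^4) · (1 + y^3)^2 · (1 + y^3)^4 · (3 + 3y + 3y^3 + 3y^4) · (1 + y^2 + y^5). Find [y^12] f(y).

(3 + y + y^4) has coefficients 3,1,0,0,1 for degrees 0…4.
(1 + y^3)^2 has coefficients 1,0,0,2,0,0,1,0,0,0,0,0,0 for degrees 0…12.
Multiplying by (1 + y^3)^4 gives running coefficients 1,0,0,6,0,0,15,0,0,20,0,0,15 for degrees 0…12.
Multiplying by (3 + 3y + 3y^3 + 3y^4) gives running coefficients 3,3,0,21,21,0,63,63,0,105,105,0,105 for degrees 0…12.
Finally multiplying by (1 + y^2 + y^5), the product of all factors after the first has coefficients 3,3,3,24,21,24,87,63,84,189,105,168,273 for degrees 0…12.
[y^12] = 3·273 + 1·168 + 1·84 = 1071.

1071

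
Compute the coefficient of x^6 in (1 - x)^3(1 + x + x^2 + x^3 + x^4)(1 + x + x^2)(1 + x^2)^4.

9

(1 - x)^3 has coefficients 1,-3,3,-1 for degrees 0…3.
(1 + x + x^2 + x^3 + x^4) has coefficients 1,1,1,1,1,0,0 for degrees 0…6.
Multiplying by (1 + x + x^2) gives running coefficients 1,2,3,3,3,2,1 for degrees 0…6.
Finally multiplying by (1 + x^2)^4, the product of all factors after the first has coefficients 1,2,7,11,21,26,35 for degrees 0…6.
[x^6] = 1·35 − 3·26 + 3·21 − 1·11 = 9.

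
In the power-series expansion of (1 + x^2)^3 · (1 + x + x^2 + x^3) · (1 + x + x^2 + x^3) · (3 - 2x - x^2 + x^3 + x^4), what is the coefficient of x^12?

(1 + x^2)^3 has coefficients 1,0,3,0,3,0,1 for degrees 0…6.
(1 + x + x^2 + x^3) has coefficients 1,1,1,1,0,0,0,0,0,0,0,0,0 for degrees 0…12.
Multiplying by (1 + x + x^2 + x^3) gives running coefficients 1,2,3,4,3,2,1,0,0,0,0,0,0 for degrees 0…12.
Finally multiplying by (3 - 2x - x^2 + x^3 + x^4), the product of all factors after the first has coefficients 3,4,4,5,1,1,3,3,4,3,1,0,0 for degrees 0…12.
[x^12] = 1·0 + 3·1 + 3·4 + 1·3 = 18.

18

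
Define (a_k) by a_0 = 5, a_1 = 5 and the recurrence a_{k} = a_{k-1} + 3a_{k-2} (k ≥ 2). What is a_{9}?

The ordinary generating function has denominator 1 - x - 3x^2.
Iterating the recurrence: a_0,…,a_{9} = 5, 5, 20, 35, 95, 200, 485, 1085, 2540, 5795.

5795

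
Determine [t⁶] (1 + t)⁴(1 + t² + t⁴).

7

(1 + t)⁴ has coefficients 1,4,6,4,1 for degrees 0…4.
(1 + t² + t⁴) has coefficients 1,0,1,0,1,0,0 for degrees 0…6.
[t⁶] = 1·0 + 4·0 + 6·1 + 4·0 + 1·1 = 7.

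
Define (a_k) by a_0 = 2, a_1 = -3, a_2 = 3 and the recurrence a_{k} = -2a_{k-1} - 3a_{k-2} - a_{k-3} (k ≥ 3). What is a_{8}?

37

The ordinary generating function has denominator 1 + 2x + 3x^2 + x^3.
Iterating the recurrence: a_0,…,a_{8} = 2, -3, 3, 1, -8, 10, 3, -28, 37.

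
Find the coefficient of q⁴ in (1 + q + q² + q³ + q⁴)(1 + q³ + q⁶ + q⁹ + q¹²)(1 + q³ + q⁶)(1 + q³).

(1 + q + q² + q³ + q⁴) has coefficients 1,1,1,1,1 for degrees 0…4.
(1 + q³ + q⁶ + q⁹ + q¹²) has coefficients 1,0,0,1,0 for degrees 0…4.
Multiplying by (1 + q³ + q⁶) gives running coefficients 1,0,0,2,0 for degrees 0…4.
Finally multiplying by (1 + q³), the product of all factors after the first has coefficients 1,0,0,3,0 for degrees 0…4.
[q⁴] = 1·0 + 1·3 + 1·0 + 1·0 + 1·1 = 4.

4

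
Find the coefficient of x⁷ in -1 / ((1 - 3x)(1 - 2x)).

-6305

The denominator gives the recurrence a_n = 5a_(n−1) − 6a_(n−2) for n ≥ 2; the numerator fixes a_0 = -1, a_1 = -5.
Iterating: -1, -5, -19, -65, -211, -665, -2059, -6305, so a_7 = -6305.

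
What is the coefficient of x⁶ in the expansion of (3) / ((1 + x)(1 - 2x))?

129

Partial fractions give a closed form: a_n = (1)·(-1)^n + (2)·2^n.
At n = 6: a_6 = 129.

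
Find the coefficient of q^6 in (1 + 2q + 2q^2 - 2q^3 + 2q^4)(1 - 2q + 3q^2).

(1 + 2q + 2q^2 - 2q^3 + 2q^4) has coefficients 1,2,2,-2,2 for degrees 0…4.
(1 - 2q + 3q^2) has coefficients 1,-2,3,0,0,0,0 for degrees 0…6.
[q^6] = 1·0 + 2·0 + 2·0 − 2·0 + 2·3 = 6.

6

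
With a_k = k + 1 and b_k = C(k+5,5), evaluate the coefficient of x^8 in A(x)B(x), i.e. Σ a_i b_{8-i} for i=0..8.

6435

The convolution is the x^8 coefficient of A(x)B(x).
Σ = 1·1287 + 2·792 + 3·462 + 4·252 + 5·126 + 6·56 + 7·21 + 8·6 + 9·1 = 6435.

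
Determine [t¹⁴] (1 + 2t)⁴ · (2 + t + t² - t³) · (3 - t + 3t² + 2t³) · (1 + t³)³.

(1 + 2t)⁴ has coefficients 1,8,24,32,16 for degrees 0…4.
(2 + t + t² - t³) has coefficients 2,1,1,-1,0,0,0,0,0,0,0,0,0,0,0 for degrees 0…14.
Multiplying by (3 - t + 3t² + 2t³) gives running coefficients 6,1,8,3,6,-1,-2,0,0,0,0,0,0,0,0 for degrees 0…14.
Finally multiplying by (1 + t³)³, the product of all factors after the first has coefficients 6,1,8,21,9,23,25,21,21,9,19,5,-3,6,-1 for degrees 0…14.
[t¹⁴] = 1·(-1) + 8·6 + 24·(-3) + 32·5 + 16·19 = 439.

439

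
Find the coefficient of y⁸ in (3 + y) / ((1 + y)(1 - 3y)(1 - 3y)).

The denominator gives the recurrence a_n = 5a_(n−1) − 3a_(n−2) − 9a_(n−3) for n ≥ 3; the numerator fixes a_0 = 3, a_1 = 16, a_2 = 71.
Iterating: 3, 16, 71, 280, 1043, 3736, 13031, 44560, 150083, so a_8 = 150083.

150083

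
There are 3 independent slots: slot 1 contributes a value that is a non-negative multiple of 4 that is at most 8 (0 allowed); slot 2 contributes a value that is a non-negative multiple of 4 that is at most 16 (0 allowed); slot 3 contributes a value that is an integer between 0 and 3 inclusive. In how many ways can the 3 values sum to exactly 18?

The generating function for the choices is (1 + q^4 + q^8)·(1 + q^4 + q^8 + q^12 + q^16)·(1 + q + q^2 + q^3); the count is [q^18].
(1 + q^4 + q^8) has coefficients 1,0,0,0,1,0,0,0,1 for degrees 0…8.
(1 + q^4 + q^8 + q^12 + q^16) has coefficients 1,0,0,0,1,0,0,0,1,0,0,0,1,0,0,0,1,0,0 for degrees 0…18.
Finally multiplying by (1 + q + q^2 + q^3), the product of all factors after the first has coefficients 1,1,1,1,1,1,1,1,1,1,1,1,1,1,1,1,1,1,1 for degrees 0…18.
[q^18] = 1·1 + 1·1 + 1·1 = 3.

3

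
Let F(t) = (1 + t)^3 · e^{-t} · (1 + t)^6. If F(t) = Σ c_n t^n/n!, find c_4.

1405

The EGF product rule gives c_4 = Σ_{k_1+k_2+k_3=4} C(4; k_1,k_2,k_3) · ∏ g_i(k_i), where (1+t)^3 gives the falling factorial (3)_k; e^{-t} gives (-1)^k; (1+t)^6 gives the falling factorial (6)_k.
g_1(k) for k = 0…4: 1, 3, 6, 6, 0.
g_2(k) for k = 0…4: 1, -1, 1, -1, 1.
g_3(k) for k = 0…4: 1, 6, 30, 120, 360.
First combine the last two factors: h(k) = Σ_j C(k,j)·g_2(j)·g_3(k−j) for k = 0…4: 1, 5, 19, 47, 37.
c_4 = Σ_k C(4,k)·g_1(k)·h(4−k) = 1·1·37 + 4·3·47 + 6·6·19 + 4·6·5 = 37 + 564 + 684 + 120 = 1405.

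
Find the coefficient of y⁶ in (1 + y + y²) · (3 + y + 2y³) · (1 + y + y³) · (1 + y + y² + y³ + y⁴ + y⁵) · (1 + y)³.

(1 + y + y²) has coefficients 1,1,1 for degrees 0…2.
(3 + y + 2y³) has coefficients 3,1,0,2,0,0,0 for degrees 0…6.
Multiplying by (1 + y + y³) gives running coefficients 3,4,1,5,3,0,2 for degrees 0…6.
Multiplying by (1 + y + y² + y³ + y⁴ + y⁵) gives running coefficients 3,7,8,13,16,16,15 for degrees 0…6.
Finally multiplying by (1 + y)³, the product of all factors after the first has coefficients 3,16,38,61,86,111,124 for degrees 0…6.
[y⁶] = 1·124 + 1·111 + 1·86 = 321.

321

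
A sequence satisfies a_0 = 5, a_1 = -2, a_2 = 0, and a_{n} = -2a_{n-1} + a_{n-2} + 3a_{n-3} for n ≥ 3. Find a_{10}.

-1173

The ordinary generating function has denominator 1 + 2z - z^2 - 3z^3.
Iterating the recurrence: a_0,…,a_{10} = 5, -2, 0, 13, -32, 77, -147, 275, -466, 766, -1173.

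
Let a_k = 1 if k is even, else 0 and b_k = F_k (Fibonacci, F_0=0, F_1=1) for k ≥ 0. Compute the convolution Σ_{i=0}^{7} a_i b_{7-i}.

Write out a_i and b_{7-i} for i = 0,…,7 and sum the products.
Σ = 1·13 + 0·8 + 1·5 + 0·3 + 1·2 + 0·1 + 1·1 + 0·0 = 21.

21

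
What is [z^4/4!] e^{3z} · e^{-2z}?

The EGF product rule gives c_4 = Σ_{k_1+k_2=4} C(4; k_1,k_2) · ∏ g_i(k_i), where e^{3z} gives (3)^k; e^{-2z} gives (-2)^k.
g_1(k) for k = 0…4: 1, 3, 9, 27, 81.
g_2(k) for k = 0…4: 1, -2, 4, -8, 16.
c_4 = Σ_k C(4,k)·g_1(k)·g_2(4−k) = 1·1·16 + 4·3·(-8) + 6·9·4 + 4·27·(-2) + 1·81·1 = 16 − 96 + 216 − 216 + 81 = 1.

1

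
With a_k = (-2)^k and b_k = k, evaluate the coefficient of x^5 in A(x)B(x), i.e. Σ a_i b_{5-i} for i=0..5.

9

Write out a_i and b_{5-i} for i = 0,…,5 and sum the products.
Σ = 1·5 − 2·4 + 4·3 − 8·2 + 16·1 − 32·0 = 9.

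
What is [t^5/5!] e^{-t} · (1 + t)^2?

The EGF product rule gives c_5 = Σ_{k_1+k_2=5} C(5; k_1,k_2) · ∏ g_i(k_i), where e^{-t} gives (-1)^k; (1+t)^2 gives the falling factorial (2)_k.
g_1(k) for k = 0…5: 1, -1, 1, -1, 1, -1.
g_2(k) for k = 0…5: 1, 2, 2, 0, 0, 0.
c_5 = Σ_k C(5,k)·g_1(k)·g_2(5−k) = 10·(-1)·2 + 5·1·2 + 1·(-1)·1 = −20 + 10 − 1 = -11.

-11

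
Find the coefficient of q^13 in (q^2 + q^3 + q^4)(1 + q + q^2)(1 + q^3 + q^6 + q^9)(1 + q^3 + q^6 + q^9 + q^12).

12

(q^2 + q^3 + q^4) has coefficients 0,0,1,1,1 for degrees 0…4.
(1 + q + q^2) has coefficients 1,1,1,0,0,0,0,0,0,0,0,0,0,0 for degrees 0…13.
Multiplying by (1 + q^3 + q^6 + q^9) gives running coefficients 1,1,1,1,1,1,1,1,1,1,1,1,0,0 for degrees 0…13.
Finally multiplying by (1 + q^3 + q^6 + q^9 + q^12), the product of all factors after the first has coefficients 1,1,1,2,2,2,3,3,3,4,4,4,4,4 for degrees 0…13.
[q^13] = 1·4 + 1·4 + 1·4 = 12.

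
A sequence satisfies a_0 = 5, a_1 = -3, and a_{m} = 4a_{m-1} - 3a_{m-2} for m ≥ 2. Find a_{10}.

-236187

The ordinary generating function has denominator 1 - 4y + 3y^2.
Iterating the recurrence: a_0,…,a_{10} = 5, -3, -27, -99, -315, -963, -2907, -8739, -26235, -78723, -236187.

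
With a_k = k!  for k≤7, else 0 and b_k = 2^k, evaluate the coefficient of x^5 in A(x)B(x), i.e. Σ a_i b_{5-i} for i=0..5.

Write out a_i and b_{5-i} for i = 0,…,5 and sum the products.
Σ = 1·32 + 1·16 + 2·8 + 6·4 + 24·2 + 120·1 = 256.

256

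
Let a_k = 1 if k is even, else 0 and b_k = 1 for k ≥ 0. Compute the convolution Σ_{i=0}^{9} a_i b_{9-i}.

5

The convolution is the t^9 coefficient of A(t)B(t).
Σ = 1·1 + 0·1 + 1·1 + 0·1 + 1·1 + 0·1 + 1·1 + 0·1 + 1·1 + 0·1 = 5.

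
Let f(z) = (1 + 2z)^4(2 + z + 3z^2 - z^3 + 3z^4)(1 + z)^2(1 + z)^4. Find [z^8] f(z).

(1 + 2z)^4 has coefficients 1,8,24,32,16 for degrees 0…4.
(2 + z + 3z^2 - z^3 + 3z^4) has coefficients 2,1,3,-1,3,0,0,0,0 for degrees 0…8.
Multiplying by (1 + z)^2 gives running coefficients 2,5,7,6,4,5,3,0,0 for degrees 0…8.
Finally multiplying by (1 + z)^4, the product of all factors after the first has coefficients 2,13,39,72,92,90,78,64,42 for degrees 0…8.
[z^8] = 1·42 + 8·64 + 24·78 + 32·90 + 16·92 = 6778.

6778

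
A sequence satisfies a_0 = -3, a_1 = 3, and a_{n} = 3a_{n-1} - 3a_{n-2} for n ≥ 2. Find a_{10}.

The ordinary generating function has denominator 1 - 3y + 3y^2.
Iterating the recurrence: a_0,…,a_{10} = -3, 3, 18, 45, 81, 108, 81, -81, -486, -1215, -2187.

-2187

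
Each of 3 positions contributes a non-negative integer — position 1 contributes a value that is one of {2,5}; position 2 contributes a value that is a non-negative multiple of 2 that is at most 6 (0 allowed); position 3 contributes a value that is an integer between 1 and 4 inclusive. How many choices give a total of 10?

4

The generating function for the choices is (t^2 + t^5)·(1 + t^2 + t^4 + t^6)·(t + t^2 + t^3 + t^4); the count is [t^10].
(t^2 + t^5) has coefficients 0,0,1,0,0,1 for degrees 0…5.
(1 + t^2 + t^4 + t^6) has coefficients 1,0,1,0,1,0,1,0,0,0,0 for degrees 0…10.
Finally multiplying by (t + t^2 + t^3 + t^4), the product of all factors after the first has coefficients 0,1,1,2,2,2,2,2,2,1,1 for degrees 0…10.
[t^10] = 1·2 + 1·2 = 4.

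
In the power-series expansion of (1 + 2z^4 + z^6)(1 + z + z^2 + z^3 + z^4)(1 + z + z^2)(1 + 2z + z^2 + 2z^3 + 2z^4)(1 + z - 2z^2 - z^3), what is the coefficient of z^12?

(1 + 2z^4 + z^6) has coefficients 1,0,0,0,2,0,1 for degrees 0…6.
(1 + z + z^2 + z^3 + z^4) has coefficients 1,1,1,1,1,0,0,0,0,0,0,0,0 for degrees 0…12.
Multiplying by (1 + z + z^2) gives running coefficients 1,2,3,3,3,2,1,0,0,0,0,0,0 for degrees 0…12.
Multiplying by (1 + 2z + z^2 + 2z^3 + 2z^4) gives running coefficients 1,4,8,13,18,21,20,16,11,6,2,0,0 for degrees 0…12.
Finally multiplying by (1 + z - 2z^2 - z^3), the product of all factors after the first has coefficients 1,5,10,12,11,5,-8,-24,-34,-35,-30,-21,-10 for degrees 0…12.
[z^12] = 1·(-10) + 2·(-34) + 1·(-8) = -86.

-86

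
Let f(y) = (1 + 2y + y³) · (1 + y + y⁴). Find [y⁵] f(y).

2

(1 + 2y + y³) has coefficients 1,2,0,1 for degrees 0…3.
(1 + y + y⁴) has coefficients 1,1,0,0,1,0 for degrees 0…5.
[y⁵] = 1·0 + 2·1 + 1·0 = 2.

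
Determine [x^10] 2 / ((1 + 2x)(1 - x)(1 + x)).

The denominator gives the recurrence a_n = −2a_(n−1) + a_(n−2) + 2a_(n−3) for n ≥ 3; the numerator fixes a_0 = 2, a_1 = -4, a_2 = 10.
Iterating: 2, -4, 10, -20, 42, -84, 170, -340, 682, -1364, 2730, so a_10 = 2730.

2730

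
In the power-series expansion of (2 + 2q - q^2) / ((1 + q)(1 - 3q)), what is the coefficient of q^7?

4192

The denominator gives the recurrence a_n = 2a_(n−1) + 3a_(n−2) for n ≥ 3; the numerator fixes a_0 = 2, a_1 = 6, a_2 = 17.
Iterating: 2, 6, 17, 52, 155, 466, 1397, 4192, so a_7 = 4192.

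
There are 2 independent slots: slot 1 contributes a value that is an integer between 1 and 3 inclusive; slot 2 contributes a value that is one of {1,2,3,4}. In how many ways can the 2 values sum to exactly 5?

The generating function for the choices is (x + x² + x³)·(x + x² + x³ + x⁴); the count is [x⁵].
(x + x² + x³) has coefficients 0,1,1,1 for degrees 0…3.
(x + x² + x³ + x⁴) has coefficients 0,1,1,1,1,0 for degrees 0…5.
[x⁵] = 1·1 + 1·1 + 1·1 = 3.

3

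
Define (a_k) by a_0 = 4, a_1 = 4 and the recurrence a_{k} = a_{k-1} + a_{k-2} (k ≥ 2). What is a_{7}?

84

The ordinary generating function has denominator 1 - q - q^2.
Iterating the recurrence: a_0,…,a_{7} = 4, 4, 8, 12, 20, 32, 52, 84.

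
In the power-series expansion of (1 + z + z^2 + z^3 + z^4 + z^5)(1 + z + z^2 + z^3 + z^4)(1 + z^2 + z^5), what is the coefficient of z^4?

8

(1 + z + z^2 + z^3 + z^4 + z^5) has coefficients 1,1,1,1,1 for degrees 0…4.
(1 + z + z^2 + z^3 + z^4) has coefficients 1,1,1,1,1 for degrees 0…4.
Finally multiplying by (1 + z^2 + z^5), the product of all factors after the first has coefficients 1,1,2,2,2 for degrees 0…4.
[z^4] = 1·2 + 1·2 + 1·2 + 1·1 + 1·1 = 8.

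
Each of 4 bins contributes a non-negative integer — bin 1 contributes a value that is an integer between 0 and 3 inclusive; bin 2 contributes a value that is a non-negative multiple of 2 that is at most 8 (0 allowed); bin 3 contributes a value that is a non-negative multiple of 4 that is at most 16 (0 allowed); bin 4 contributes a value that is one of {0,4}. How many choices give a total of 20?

9

The generating function for the choices is (1 + t + t^2 + t^3)·(1 + t^2 + t^4 + t^6 + t^8)·(1 + t^4 + t^8 + t^12 + t^16)·(1 + t^4); the count is [t^20].
(1 + t + t^2 + t^3) has coefficients 1,1,1,1 for degrees 0…3.
(1 + t^2 + t^4 + t^6 + t^8) has coefficients 1,0,1,0,1,0,1,0,1,0,0,0,0,0,0,0,0,0,0,0,0 for degrees 0…20.
Multiplying by (1 + t^4 + t^8 + t^12 + t^16) gives running coefficients 1,0,1,0,2,0,2,0,3,0,2,0,3,0,2,0,3,0,2,0,2 for degrees 0…20.
Finally multiplying by (1 + t^4), the product of all factors after the first has coefficients 1,0,1,0,3,0,3,0,5,0,4,0,6,0,4,0,6,0,4,0,5 for degrees 0…20.
[t^20] = 1·5 + 1·0 + 1·4 + 1·0 = 9.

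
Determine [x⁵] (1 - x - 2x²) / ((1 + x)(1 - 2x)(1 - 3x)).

243

Partial fractions give a closed form: a_n = (1)·3^n.
At n = 5: a_5 = 243.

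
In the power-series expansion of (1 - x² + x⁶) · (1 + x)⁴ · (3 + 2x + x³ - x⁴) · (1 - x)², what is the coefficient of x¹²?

(1 - x² + x⁶) has coefficients 1,0,-1,0,0,0,1 for degrees 0…6.
(1 + x)⁴ has coefficients 1,4,6,4,1,0,0,0,0,0,0,0,0 for degrees 0…12.
Multiplying by (3 + 2x + x³ - x⁴) gives running coefficients 3,14,26,25,14,4,-2,-3,-1,0,0,0,0 for degrees 0…12.
Finally multiplying by (1 - x)², the product of all factors after the first has coefficients 3,8,1,-13,-10,1,4,5,3,-1,-1,0,0 for degrees 0…12.
[x¹²] = 1·0 − 1·(-1) + 1·4 = 5.

5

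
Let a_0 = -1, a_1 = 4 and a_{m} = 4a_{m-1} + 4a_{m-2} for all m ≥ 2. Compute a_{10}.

The ordinary generating function has denominator 1 - 4y - 4y^2.
Iterating the recurrence: a_0,…,a_{10} = -1, 4, 12, 64, 304, 1472, 7104, 34304, 165632, 799744, 3861504.

3861504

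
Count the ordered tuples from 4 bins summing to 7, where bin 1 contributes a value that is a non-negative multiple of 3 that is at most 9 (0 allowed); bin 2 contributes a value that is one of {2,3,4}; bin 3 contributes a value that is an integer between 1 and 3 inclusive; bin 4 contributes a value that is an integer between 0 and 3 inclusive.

11

The generating function for the choices is (1 + z^3 + z^6 + z^9)·(z^2 + z^3 + z^4)·(z + z^2 + z^3)·(1 + z + z^2 + z^3); the count is [z^7].
(1 + z^3 + z^6 + z^9) has coefficients 1,0,0,1,0,0,1,0 for degrees 0…7.
(z^2 + z^3 + z^4) has coefficients 0,0,1,1,1,0,0,0 for degrees 0…7.
Multiplying by (z + z^2 + z^3) gives running coefficients 0,0,0,1,2,3,2,1 for degrees 0…7.
Finally multiplying by (1 + z + z^2 + z^3), the product of all factors after the first has coefficients 0,0,0,1,3,6,8,8 for degrees 0…7.
[z^7] = 1·8 + 1·3 + 1·0 = 11.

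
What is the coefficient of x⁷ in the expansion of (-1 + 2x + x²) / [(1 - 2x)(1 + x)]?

22

The denominator gives the recurrence a_n = a_(n−1) + 2a_(n−2) for n ≥ 3; the numerator fixes a_0 = -1, a_1 = 1, a_2 = 0.
Iterating: -1, 1, 0, 2, 2, 6, 10, 22, so a_7 = 22.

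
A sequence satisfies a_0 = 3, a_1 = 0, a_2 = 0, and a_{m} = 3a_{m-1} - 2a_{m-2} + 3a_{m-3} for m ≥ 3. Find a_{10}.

The ordinary generating function has denominator 1 - 3t + 2t^2 - 3t^3.
Iterating the recurrence: a_0,…,a_{10} = 3, 0, 0, 9, 27, 63, 162, 441, 1188, 3168, 8451.

8451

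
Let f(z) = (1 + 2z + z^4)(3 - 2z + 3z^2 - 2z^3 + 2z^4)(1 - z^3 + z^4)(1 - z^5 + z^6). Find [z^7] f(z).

(1 + 2z + z^4) has coefficients 1,2,0,0,1 for degrees 0…4.
(3 - 2z + 3z^2 - 2z^3 + 2z^4) has coefficients 3,-2,3,-2,2,0,0,0 for degrees 0…7.
Multiplying by (1 - z^3 + z^4) gives running coefficients 3,-2,3,-5,7,-5,5,-4 for degrees 0…7.
Finally multiplying by (1 - z^5 + z^6), the product of all factors after the first has coefficients 3,-2,3,-5,7,-8,10,-9 for degrees 0…7.
[z^7] = 1·(-9) + 2·10 + 1·(-5) = 6.

6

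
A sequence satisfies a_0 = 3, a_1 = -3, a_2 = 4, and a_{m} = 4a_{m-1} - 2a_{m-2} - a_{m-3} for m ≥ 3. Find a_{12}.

The ordinary generating function has denominator 1 - 4y + 2y^2 + y^3.
Iterating the recurrence: a_0,…,a_{12} = 3, -3, 4, 19, 71, 242, 807, 2673, 8836, 29191, 96419, 318458, 1051803.

1051803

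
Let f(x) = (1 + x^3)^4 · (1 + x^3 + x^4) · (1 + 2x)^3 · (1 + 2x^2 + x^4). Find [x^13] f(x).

532

(1 + x^3)^4 has coefficients 1,0,0,4,0,0,6,0,0,4,0,0,1 for degrees 0…12.
(1 + x^3 + x^4) has coefficients 1,0,0,1,1,0,0,0,0,0,0,0,0,0 for degrees 0…13.
Multiplying by (1 + 2x)^3 gives running coefficients 1,6,12,9,7,18,20,8,0,0,0,0,0,0 for degrees 0…13.
Finally multiplying by (1 + 2x^2 + x^4), the product of all factors after the first has coefficients 1,6,14,21,32,42,46,53,47,34,20,8,0,0 for degrees 0…13.
[x^13] = 1·0 + 4·20 + 6·53 + 4·32 + 1·6 = 532.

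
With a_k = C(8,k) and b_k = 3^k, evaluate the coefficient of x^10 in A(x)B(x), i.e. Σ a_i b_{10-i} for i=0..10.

This is [x^10] in the product of the two ordinary generating functions.
Σ = 1·59049 + 8·19683 + 28·6561 + 56·2187 + 70·729 + 56·243 + 28·81 + 8·27 + 1·9 + 0·3 + 0·1 = 589824.

589824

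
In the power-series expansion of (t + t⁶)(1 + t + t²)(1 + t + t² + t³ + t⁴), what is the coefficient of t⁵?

3

(t + t⁶) has coefficients 0,1,0,0,0,0 for degrees 0…5.
(1 + t + t²) has coefficients 1,1,1,0,0,0 for degrees 0…5.
Finally multiplying by (1 + t + t² + t³ + t⁴), the product of all factors after the first has coefficients 1,2,3,3,3,2 for degrees 0…5.
[t⁵] = 1·3 = 3.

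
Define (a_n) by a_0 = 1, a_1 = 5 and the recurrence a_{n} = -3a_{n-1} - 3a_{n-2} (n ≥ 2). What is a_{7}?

-135

The ordinary generating function has denominator 1 + 3z + 3z^2.
Iterating the recurrence: a_0,…,a_{7} = 1, 5, -18, 39, -63, 72, -27, -135.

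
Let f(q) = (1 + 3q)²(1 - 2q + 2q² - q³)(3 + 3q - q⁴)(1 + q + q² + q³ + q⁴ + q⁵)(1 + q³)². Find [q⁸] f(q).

35

(1 + 3q)² has coefficients 1,6,9 for degrees 0…2.
(1 - 2q + 2q² - q³) has coefficients 1,-2,2,-1,0,0,0,0,0 for degrees 0…8.
Multiplying by (3 + 3q - q⁴) gives running coefficients 3,-3,0,3,-4,2,-2,1,0 for degrees 0…8.
Multiplying by (1 + q + q² + q³ + q⁴ + q⁵) gives running coefficients 3,0,0,3,-1,1,-4,0,0 for degrees 0…8.
Finally multiplying by (1 + q³)², the product of all factors after the first has coefficients 3,0,0,9,-1,1,5,-2,2 for degrees 0…8.
[q⁸] = 1·2 + 6·(-2) + 9·5 = 35.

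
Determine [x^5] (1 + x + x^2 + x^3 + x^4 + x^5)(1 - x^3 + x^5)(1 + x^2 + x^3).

2

(1 + x + x^2 + x^3 + x^4 + x^5) has coefficients 1,1,1,1,1,1 for degrees 0…5.
(1 - x^3 + x^5) has coefficients 1,0,0,-1,0,1 for degrees 0…5.
Finally multiplying by (1 + x^2 + x^3), the product of all factors after the first has coefficients 1,0,1,0,0,0 for degrees 0…5.
[x^5] = 1·0 + 1·0 + 1·0 + 1·1 + 1·0 + 1·1 = 2.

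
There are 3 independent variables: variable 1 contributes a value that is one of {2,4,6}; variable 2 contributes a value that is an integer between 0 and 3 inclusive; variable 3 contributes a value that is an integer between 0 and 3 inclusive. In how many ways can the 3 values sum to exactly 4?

The generating function for the choices is (t^2 + t^4 + t^6)·(1 + t + t^2 + t^3)·(1 + t + t^2 + t^3); the count is [t^4].
(t^2 + t^4 + t^6) has coefficients 0,0,1,0,1 for degrees 0…4.
(1 + t + t^2 + t^3) has coefficients 1,1,1,1,0 for degrees 0…4.
Finally multiplying by (1 + t + t^2 + t^3), the product of all factors after the first has coefficients 1,2,3,4,3 for degrees 0…4.
[t^4] = 1·3 + 1·1 = 4.

4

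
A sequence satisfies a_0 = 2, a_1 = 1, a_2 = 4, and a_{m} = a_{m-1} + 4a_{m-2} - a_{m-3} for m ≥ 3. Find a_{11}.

9959

The ordinary generating function has denominator 1 - y - 4y^2 + y^3.
Iterating the recurrence: a_0,…,a_{11} = 2, 1, 4, 6, 21, 41, 119, 262, 697, 1626, 4152, 9959.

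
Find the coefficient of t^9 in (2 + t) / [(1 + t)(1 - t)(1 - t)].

The denominator gives the recurrence a_n = a_(n−1) + a_(n−2) − a_(n−3) for n ≥ 3; the numerator fixes a_0 = 2, a_1 = 3, a_2 = 5.
Iterating: 2, 3, 5, 6, 8, 9, 11, 12, 14, 15, so a_9 = 15.

15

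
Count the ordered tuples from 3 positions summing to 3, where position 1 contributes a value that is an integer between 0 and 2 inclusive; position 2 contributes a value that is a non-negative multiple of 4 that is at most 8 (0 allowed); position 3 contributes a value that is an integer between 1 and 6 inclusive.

3

The generating function for the choices is (1 + q + q^2)·(1 + q^4 + q^8)·(q + q^2 + q^3 + q^4 + q^5 + q^6); the count is [q^3].
(1 + q + q^2) has coefficients 1,1,1 for degrees 0…2.
(1 + q^4 + q^8) has coefficients 1,0,0,0 for degrees 0…3.
Finally multiplying by (q + q^2 + q^3 + q^4 + q^5 + q^6), the product of all factors after the first has coefficients 0,1,1,1 for degrees 0…3.
[q^3] = 1·1 + 1·1 + 1·1 = 3.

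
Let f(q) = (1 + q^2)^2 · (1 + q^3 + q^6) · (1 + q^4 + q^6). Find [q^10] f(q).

3

(1 + q^2)^2 has coefficients 1,0,2,0,1 for degrees 0…4.
(1 + q^3 + q^6) has coefficients 1,0,0,1,0,0,1,0,0,0,0 for degrees 0…10.
Finally multiplying by (1 + q^4 + q^6), the product of all factors after the first has coefficients 1,0,0,1,1,0,2,1,0,1,1 for degrees 0…10.
[q^10] = 1·1 + 2·0 + 1·2 = 3.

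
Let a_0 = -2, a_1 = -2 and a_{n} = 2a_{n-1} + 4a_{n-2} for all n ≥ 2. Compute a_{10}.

The ordinary generating function has denominator 1 - 2z - 4z^2.
Iterating the recurrence: a_0,…,a_{10} = -2, -2, -12, -32, -112, -352, -1152, -3712, -12032, -38912, -125952.

-125952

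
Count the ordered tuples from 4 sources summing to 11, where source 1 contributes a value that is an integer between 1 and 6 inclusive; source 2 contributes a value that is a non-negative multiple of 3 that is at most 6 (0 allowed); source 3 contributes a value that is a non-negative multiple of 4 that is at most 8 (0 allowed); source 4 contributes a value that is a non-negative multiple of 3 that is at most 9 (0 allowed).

12

The generating function for the choices is (y + y² + y³ + y⁴ + y⁵ + y⁶)·(1 + y³ + y⁶)·(1 + y⁴ + y⁸)·(1 + y³ + y⁶ + y⁹); the count is [y¹¹].
(y + y² + y³ + y⁴ + y⁵ + y⁶) has coefficients 0,1,1,1,1,1,1 for degrees 0…6.
(1 + y³ + y⁶) has coefficients 1,0,0,1,0,0,1,0,0,0,0,0 for degrees 0…11.
Multiplying by (1 + y⁴ + y⁸) gives running coefficients 1,0,0,1,1,0,1,1,1,0,1,1 for degrees 0…11.
Finally multiplying by (1 + y³ + y⁶ + y⁹), the product of all factors after the first has coefficients 1,0,0,2,1,0,3,2,1,3,3,2 for degrees 0…11.
[y¹¹] = 1·3 + 1·3 + 1·1 + 1·2 + 1·3 + 1·0 = 12.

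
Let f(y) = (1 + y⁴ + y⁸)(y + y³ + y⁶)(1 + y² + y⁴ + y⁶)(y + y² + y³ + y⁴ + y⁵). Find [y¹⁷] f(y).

(1 + y⁴ + y⁸) has coefficients 1,0,0,0,1,0,0,0,1 for degrees 0…8.
(y + y³ + y⁶) has coefficients 0,1,0,1,0,0,1,0,0,0,0,0,0,0,0,0,0,0 for degrees 0…17.
Multiplying by (1 + y² + y⁴ + y⁶) gives running coefficients 0,1,0,2,0,2,1,2,1,1,1,0,1,0,0,0,0,0 for degrees 0…17.
Finally multiplying by (y + y² + y³ + y⁴ + y⁵), the product of all factors after the first has coefficients 0,0,1,1,3,3,5,5,7,6,7,6,5,4,3,2,1,1 for degrees 0…17.
[y¹⁷] = 1·1 + 1·4 + 1·6 = 11.

11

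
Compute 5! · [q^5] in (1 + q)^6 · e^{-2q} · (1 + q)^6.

The EGF product rule gives c_5 = Σ_{k_1+k_2+k_3=5} C(5; k_1,k_2,k_3) · ∏ g_i(k_i), where (1+q)^6 gives the falling factorial (6)_k; e^{-2q} gives (-2)^k; (1+q)^6 gives the falling factorial (6)_k.
g_1(k) for k = 0…5: 1, 6, 30, 120, 360, 720.
g_2(k) for k = 0…5: 1, -2, 4, -8, 16, -32.
g_3(k) for k = 0…5: 1, 6, 30, 120, 360, 720.
First combine the last two factors: h(k) = Σ_j C(k,j)·g_2(j)·g_3(k−j) for k = 0…5: 1, 4, 10, 4, -56, -32.
c_5 = Σ_k C(5,k)·g_1(k)·h(5−k) = 1·1·(-32) + 5·6·(-56) + 10·30·4 + 10·120·10 + 5·360·4 + 1·720·1 = −32 − 1680 + 1200 + 12000 + 7200 + 720 = 19408.

19408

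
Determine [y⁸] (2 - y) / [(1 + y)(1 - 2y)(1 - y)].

Partial fractions give a closed form: a_n = (1/2)·(-1)^n + (2)·2^n + (-1/2)·1^n.
At n = 8: a_8 = 512.

512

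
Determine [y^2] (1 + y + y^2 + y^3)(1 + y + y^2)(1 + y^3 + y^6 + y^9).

(1 + y + y^2 + y^3) has coefficients 1,1,1 for degrees 0…2.
(1 + y + y^2) has coefficients 1,1,1 for degrees 0…2.
Finally multiplying by (1 + y^3 + y^6 + y^9), the product of all factors after the first has coefficients 1,1,1 for degrees 0…2.
[y^2] = 1·1 + 1·1 + 1·1 = 3.

3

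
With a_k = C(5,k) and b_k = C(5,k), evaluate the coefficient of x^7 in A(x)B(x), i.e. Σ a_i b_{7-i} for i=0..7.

120

Write out a_i and b_{7-i} for i = 0,…,7 and sum the products.
Σ = 1·0 + 5·0 + 10·1 + 10·5 + 5·10 + 1·10 + 0·5 + 0·1 = 120.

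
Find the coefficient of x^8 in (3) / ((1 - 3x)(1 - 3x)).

177147

The denominator gives the recurrence a_n = 6a_(n−1) − 9a_(n−2) for n ≥ 2; the numerator fixes a_0 = 3, a_1 = 18.
Iterating: 3, 18, 81, 324, 1215, 4374, 15309, 52488, 177147, so a_8 = 177147.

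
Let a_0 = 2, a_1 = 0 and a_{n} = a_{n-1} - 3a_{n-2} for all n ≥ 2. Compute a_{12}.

The ordinary generating function has denominator 1 - t + 3t^2.
Iterating the recurrence: a_0,…,a_{12} = 2, 0, -6, -6, 12, 30, -6, -96, -78, 210, 444, -186, -1518.

-1518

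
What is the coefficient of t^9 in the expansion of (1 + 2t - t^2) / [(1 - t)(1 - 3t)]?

The denominator gives the recurrence a_n = 4a_(n−1) − 3a_(n−2) for n ≥ 3; the numerator fixes a_0 = 1, a_1 = 6, a_2 = 20.
Iterating: 1, 6, 20, 62, 188, 566, 1700, 5102, 15308, 45926, so a_9 = 45926.

45926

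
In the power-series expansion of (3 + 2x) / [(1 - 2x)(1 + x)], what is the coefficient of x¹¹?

The denominator gives the recurrence a_n = a_(n−1) + 2a_(n−2) for n ≥ 2; the numerator fixes a_0 = 3, a_1 = 5.
Iterating: 3, 5, 11, 21, 43, 85, 171, 341, 683, 1365, 2731, 5461, so a_11 = 5461.

5461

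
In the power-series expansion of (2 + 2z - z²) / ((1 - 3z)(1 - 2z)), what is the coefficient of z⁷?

16063

The denominator gives the recurrence a_n = 5a_(n−1) − 6a_(n−2) for n ≥ 3; the numerator fixes a_0 = 2, a_1 = 12, a_2 = 47.
Iterating: 2, 12, 47, 163, 533, 1687, 5237, 16063, so a_7 = 16063.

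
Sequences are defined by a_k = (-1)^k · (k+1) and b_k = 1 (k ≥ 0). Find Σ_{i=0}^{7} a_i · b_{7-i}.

-4

Write out a_i and b_{7-i} for i = 0,…,7 and sum the products.
Σ = 1·1 − 2·1 + 3·1 − 4·1 + 5·1 − 6·1 + 7·1 − 8·1 = -4.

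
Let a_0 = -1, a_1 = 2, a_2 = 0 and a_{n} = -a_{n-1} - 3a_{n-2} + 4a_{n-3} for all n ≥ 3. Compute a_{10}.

970

The ordinary generating function has denominator 1 + x + 3x^2 - 4x^3.
Iterating the recurrence: a_0,…,a_{10} = -1, 2, 0, -10, 18, 12, -106, 142, 224, -1074, 970.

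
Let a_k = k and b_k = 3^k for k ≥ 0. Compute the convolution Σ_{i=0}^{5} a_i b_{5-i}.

The convolution is the t^5 coefficient of A(t)B(t).
Σ = 0·243 + 1·81 + 2·27 + 3·9 + 4·3 + 5·1 = 179.

179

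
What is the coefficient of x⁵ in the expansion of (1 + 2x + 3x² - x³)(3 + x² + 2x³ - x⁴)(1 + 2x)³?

(1 + 2x + 3x² - x³) has coefficients 1,2,3,-1 for degrees 0…3.
(3 + x² + 2x³ - x⁴) has coefficients 3,0,1,2,-1,0 for degrees 0…5.
Finally multiplying by (1 + 2x)³, the product of all factors after the first has coefficients 3,18,37,32,23,26 for degrees 0…5.
[x⁵] = 1·26 + 2·23 + 3·32 − 1·37 = 131.

131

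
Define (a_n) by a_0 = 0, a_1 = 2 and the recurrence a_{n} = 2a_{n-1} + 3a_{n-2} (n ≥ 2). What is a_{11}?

The ordinary generating function has denominator 1 - 2x - 3x^2.
Iterating the recurrence: a_0,…,a_{11} = 0, 2, 4, 14, 40, 122, 364, 1094, 3280, 9842, 29524, 88574.

88574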